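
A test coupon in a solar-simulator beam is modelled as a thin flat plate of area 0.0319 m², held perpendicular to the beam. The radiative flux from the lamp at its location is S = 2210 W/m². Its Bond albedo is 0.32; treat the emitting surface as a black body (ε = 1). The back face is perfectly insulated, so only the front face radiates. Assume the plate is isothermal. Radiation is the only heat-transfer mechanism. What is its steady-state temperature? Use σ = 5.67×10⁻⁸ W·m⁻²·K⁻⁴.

At equilibrium, absorbed power = emitted power.
Absorbing cross-section = A = 0.03190 m²; emitting surface = A = 0.03190 m² (ratio 1).
(1−a)S·A_cross = εσ·A_surf·T⁴  ⇒  T⁴ = (1−a)S/(1σ).
T⁴ = 0.680·2210/(1·5.67×10⁻⁸) = 2.650×10¹⁰ K⁴.
T = (2.650×10¹⁰)^(1/4).

T ≈ 403 K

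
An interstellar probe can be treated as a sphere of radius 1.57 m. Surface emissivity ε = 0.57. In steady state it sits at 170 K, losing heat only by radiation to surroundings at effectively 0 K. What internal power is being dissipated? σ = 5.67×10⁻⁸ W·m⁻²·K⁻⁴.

Steady state: P = εσA T⁴.
A = 4πr² = 30.97 m²; T⁴ = (170)⁴ = 8.352×10⁸ K⁴.
P = 0.57 × 5.67×10⁻⁸ × 30.97 × 8.352×10⁸.

P ≈ 836 W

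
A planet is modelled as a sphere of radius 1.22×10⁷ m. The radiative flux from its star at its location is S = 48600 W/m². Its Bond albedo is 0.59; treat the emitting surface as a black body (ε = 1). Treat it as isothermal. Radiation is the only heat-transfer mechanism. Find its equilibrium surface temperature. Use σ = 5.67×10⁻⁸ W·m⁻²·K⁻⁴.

At equilibrium, absorbed power = emitted power.
Absorbing cross-section = πr² = 4.676×10¹⁴ m²; emitting surface = 4πr² = 1.870×10¹⁵ m² (ratio 4).
(1−a)S·A_cross = εσ·A_surf·T⁴  ⇒  T⁴ = (1−a)S/(4σ).
T⁴ = 0.410·48600/(4·5.67×10⁻⁸) = 8.786×10¹⁰ K⁴.
T = (8.786×10¹⁰)^(1/4).

T ≈ 544 K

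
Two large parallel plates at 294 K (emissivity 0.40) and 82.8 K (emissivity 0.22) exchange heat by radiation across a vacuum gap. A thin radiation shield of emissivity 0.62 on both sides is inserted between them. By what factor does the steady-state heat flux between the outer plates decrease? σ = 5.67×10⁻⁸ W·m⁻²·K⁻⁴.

factor ≈ 1.37

Without shield: q₀ = σΔ(T⁴)/(1/ε₁+1/ε₂−1) with denominator 6.045.
With shield the two gaps are in series; the resistances add: (1/ε₁+1/ε_s−1)+(1/ε_s+1/ε₂−1) = 3.113+5.158 = 8.271.
Heat-flux ratio q₀/q = 8.271/6.045.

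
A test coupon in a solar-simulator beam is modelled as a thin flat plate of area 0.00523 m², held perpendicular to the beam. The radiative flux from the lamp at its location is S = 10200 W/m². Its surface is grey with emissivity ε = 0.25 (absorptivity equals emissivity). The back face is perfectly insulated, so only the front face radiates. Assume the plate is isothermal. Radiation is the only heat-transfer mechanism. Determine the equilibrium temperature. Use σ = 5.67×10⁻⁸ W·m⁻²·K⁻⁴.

At equilibrium, absorbed power = emitted power.
Absorbing cross-section = A = 0.005230 m²; emitting surface = A = 0.005230 m² (ratio 1).
εS·A_cross = εσ·A_surf·T⁴  ⇒  T⁴ = S/(1σ)   (ε cancels).
T⁴ = 10200/(1·5.67×10⁻⁸) = 1.799×10¹¹ K⁴.
T = (1.799×10¹¹)^(1/4).

T ≈ 651 K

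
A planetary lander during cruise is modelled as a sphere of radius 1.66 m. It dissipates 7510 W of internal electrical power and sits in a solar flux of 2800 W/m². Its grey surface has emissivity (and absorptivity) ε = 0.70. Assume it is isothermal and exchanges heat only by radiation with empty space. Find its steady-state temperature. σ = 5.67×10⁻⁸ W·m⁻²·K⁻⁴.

T ≈ 365 K

At steady state, absorbed solar power + internal power = radiated power.
Absorbed: α·S·A_cross = 0.70·2800·8.657 = 16970 W (cross-section πr²).
Total input = 16970 + 7510 = 24480 W.
Radiated: εσ·A_surf·T⁴ with A_surf = 4πr² = 34.63 m².
T⁴ = 24480/(0.70·5.67×10⁻⁸·34.63) = 1.781×10¹⁰ K⁴.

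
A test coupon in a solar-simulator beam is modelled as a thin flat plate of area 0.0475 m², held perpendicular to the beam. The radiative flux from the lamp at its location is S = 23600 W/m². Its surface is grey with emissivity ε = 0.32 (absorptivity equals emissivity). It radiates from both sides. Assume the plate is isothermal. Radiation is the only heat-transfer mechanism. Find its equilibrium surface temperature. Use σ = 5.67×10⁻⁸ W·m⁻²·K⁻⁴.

At equilibrium, absorbed power = emitted power.
Absorbing cross-section = A = 0.04750 m²; emitting surface = 2A = 0.09500 m² (ratio 2).
εS·A_cross = εσ·A_surf·T⁴  ⇒  T⁴ = S/(2σ)   (ε cancels).
T⁴ = 23600/(2·5.67×10⁻⁸) = 2.081×10¹¹ K⁴.
T = (2.081×10¹¹)^(1/4).

T ≈ 675 K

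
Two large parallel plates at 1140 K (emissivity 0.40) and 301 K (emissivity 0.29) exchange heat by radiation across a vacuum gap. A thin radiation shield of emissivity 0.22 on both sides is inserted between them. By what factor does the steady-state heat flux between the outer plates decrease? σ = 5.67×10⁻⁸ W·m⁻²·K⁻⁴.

factor ≈ 2.64

Without shield: q₀ = σΔ(T⁴)/(1/ε₁+1/ε₂−1) with denominator 4.948.
With shield the two gaps are in series; the resistances add: (1/ε₁+1/ε_s−1)+(1/ε_s+1/ε₂−1) = 6.045+6.994 = 13.04.
Heat-flux ratio q₀/q = 13.04/4.948.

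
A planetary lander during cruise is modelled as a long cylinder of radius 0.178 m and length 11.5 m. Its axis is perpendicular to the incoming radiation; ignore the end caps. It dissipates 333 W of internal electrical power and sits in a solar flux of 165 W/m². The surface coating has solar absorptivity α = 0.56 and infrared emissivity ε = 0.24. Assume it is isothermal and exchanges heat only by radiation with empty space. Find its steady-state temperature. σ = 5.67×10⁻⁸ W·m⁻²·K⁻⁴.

T ≈ 252 K

At steady state, absorbed solar power + internal power = radiated power.
Absorbed: α·S·A_cross = 0.56·165·4.094 = 378.3 W (cross-section 2rL).
Total input = 378.3 + 333 = 711.3 W.
Radiated: εσ·A_surf·T⁴ with A_surf = 2πrL = 12.86 m².
T⁴ = 711.3/(0.24·5.67×10⁻⁸·12.86) = 4.064×10⁹ K⁴.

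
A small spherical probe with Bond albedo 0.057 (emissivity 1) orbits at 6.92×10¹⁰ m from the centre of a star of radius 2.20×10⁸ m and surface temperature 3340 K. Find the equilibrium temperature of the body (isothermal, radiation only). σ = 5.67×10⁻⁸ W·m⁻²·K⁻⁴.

T ≈ 131 K

The star's surface emits σT_*⁴; at distance d the flux is S = σT_*⁴(R_*/d)².
S = 5.67×10⁻⁸·(3340)⁴·(2.20×10⁸/6.92×10¹⁰)² = 71.32 W/m².
For an isothermal sphere T⁴ = (1−a)S/(4σ) = 2.965×10⁸ K⁴.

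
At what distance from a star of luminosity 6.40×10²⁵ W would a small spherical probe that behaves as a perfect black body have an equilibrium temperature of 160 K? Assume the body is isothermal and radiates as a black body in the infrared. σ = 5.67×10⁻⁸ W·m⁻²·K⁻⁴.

For an isothermal black-emitting sphere, (1−a)S·πr² = σ·4πr²·T⁴ ⇒ S = 4σT⁴/(1−a).
S = 4·5.67×10⁻⁸·(160)⁴/1.00 = 148.6 W/m².
Flux falls as S = L/(4πd²), so d = √(L/(4πS)) = √(6.40×10²⁵/(4π·148.6)).

d ≈ 1.85×10¹¹ m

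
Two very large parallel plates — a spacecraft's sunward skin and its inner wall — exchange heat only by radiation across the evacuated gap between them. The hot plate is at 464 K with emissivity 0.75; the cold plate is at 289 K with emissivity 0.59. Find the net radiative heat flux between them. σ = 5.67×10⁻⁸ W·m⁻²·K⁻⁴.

q ≈ 1100 W/m²

For two infinite grey parallel plates, q = σ(T₁⁴ − T₂⁴)/(1/ε₁ + 1/ε₂ − 1).
T₁⁴ − T₂⁴ = 4.635×10¹⁰ − 6.976×10⁹ = 3.938×10¹⁰ K⁴.
1/ε₁ + 1/ε₂ − 1 = 1.333 + 1.695 − 1 = 2.028.
q = 5.67×10⁻⁸ × 3.938×10¹⁰ / 2.028.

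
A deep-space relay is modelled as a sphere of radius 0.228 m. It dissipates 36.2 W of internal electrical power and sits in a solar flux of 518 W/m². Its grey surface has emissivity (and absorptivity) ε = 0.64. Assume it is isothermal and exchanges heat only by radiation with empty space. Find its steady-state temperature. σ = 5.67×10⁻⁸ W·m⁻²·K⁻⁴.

T ≈ 248 K

At steady state, absorbed solar power + internal power = radiated power.
Absorbed: α·S·A_cross = 0.64·518·0.1633 = 54.14 W (cross-section πr²).
Total input = 54.14 + 36.2 = 90.34 W.
Radiated: εσ·A_surf·T⁴ with A_surf = 4πr² = 0.6533 m².
T⁴ = 90.34/(0.64·5.67×10⁻⁸·0.6533) = 3.811×10⁹ K⁴.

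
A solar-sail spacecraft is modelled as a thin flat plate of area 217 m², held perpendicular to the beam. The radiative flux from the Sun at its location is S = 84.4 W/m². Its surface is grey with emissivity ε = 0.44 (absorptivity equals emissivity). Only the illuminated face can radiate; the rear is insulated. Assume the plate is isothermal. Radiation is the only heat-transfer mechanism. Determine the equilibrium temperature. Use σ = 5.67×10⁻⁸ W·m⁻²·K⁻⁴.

At equilibrium, absorbed power = emitted power.
Absorbing cross-section = A = 217.0 m²; emitting surface = A = 217.0 m² (ratio 1).
εS·A_cross = εσ·A_surf·T⁴  ⇒  T⁴ = S/(1σ)   (ε cancels).
T⁴ = 84.4/(1·5.67×10⁻⁸) = 1.489×10⁹ K⁴.
T = (1.489×10⁹)^(1/4).

T ≈ 196 K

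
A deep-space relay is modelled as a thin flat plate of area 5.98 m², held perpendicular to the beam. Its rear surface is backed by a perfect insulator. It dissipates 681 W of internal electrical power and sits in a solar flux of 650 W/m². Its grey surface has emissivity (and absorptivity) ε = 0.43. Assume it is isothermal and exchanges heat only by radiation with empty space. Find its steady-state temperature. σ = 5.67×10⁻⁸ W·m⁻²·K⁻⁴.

T ≈ 356 K

At steady state, absorbed solar power + internal power = radiated power.
Absorbed: α·S·A_cross = 0.43·650·5.980 = 1671 W (cross-section A).
Total input = 1671 + 681 = 2352 W.
Radiated: εσ·A_surf·T⁴ with A_surf = A = 5.980 m².
T⁴ = 2352/(0.43·5.67×10⁻⁸·5.980) = 1.613×10¹⁰ K⁴.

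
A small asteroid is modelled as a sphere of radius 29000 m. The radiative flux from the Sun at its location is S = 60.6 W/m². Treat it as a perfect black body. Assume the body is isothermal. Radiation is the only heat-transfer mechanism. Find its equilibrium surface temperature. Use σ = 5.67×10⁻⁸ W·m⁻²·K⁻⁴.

T ≈ 128 K

At equilibrium, absorbed power = emitted power.
Absorbing cross-section = πr² = 2.642×10⁹ m²; emitting surface = 4πr² = 1.057×10¹⁰ m² (ratio 4).
S·A_cross = εσ·A_surf·T⁴  ⇒  T⁴ = S/(4σ).
T⁴ = 1.00·60.6/(4·5.67×10⁻⁸) = 2.672×10⁸ K⁴.
T = (2.672×10⁸)^(1/4).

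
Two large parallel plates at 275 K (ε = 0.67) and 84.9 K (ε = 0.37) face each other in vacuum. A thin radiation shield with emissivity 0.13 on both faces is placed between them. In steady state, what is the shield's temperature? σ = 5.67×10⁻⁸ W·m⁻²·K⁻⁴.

In steady state the net flux on the hot side equals that on the cold side.
σ(T₁⁴−T_s⁴)/D₁ = σ(T_s⁴−T₂⁴)/D₂, with D₁ = 1/ε₁+1/ε_s−1 = 8.185, D₂ = 1/ε_s+1/ε₂−1 = 9.395.
Solve for T_s⁴: T_s⁴ = (D₂·T₁⁴ + D₁·T₂⁴)/(D₁+D₂) = 3.081×10⁹ K⁴.

T_s ≈ 236 K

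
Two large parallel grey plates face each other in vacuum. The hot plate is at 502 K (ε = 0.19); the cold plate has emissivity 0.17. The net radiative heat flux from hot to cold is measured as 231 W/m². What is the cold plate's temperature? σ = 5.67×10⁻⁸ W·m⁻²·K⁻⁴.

q = σ(T₁⁴ − T₂⁴)/(1/ε₁ + 1/ε₂ − 1); denominator = 10.15.
T₂⁴ = T₁⁴ − q·(1/ε₁+1/ε₂−1)/σ = 6.351×10¹⁰ − 231·10.15/5.67×10⁻⁸
    = 2.217×10¹⁰ K⁴.

T₂ ≈ 386 K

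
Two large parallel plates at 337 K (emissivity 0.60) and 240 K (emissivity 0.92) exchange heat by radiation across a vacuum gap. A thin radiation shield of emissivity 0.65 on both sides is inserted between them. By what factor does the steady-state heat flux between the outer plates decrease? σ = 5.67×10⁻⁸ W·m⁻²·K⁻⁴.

factor ≈ 2.18

Without shield: q₀ = σΔ(T⁴)/(1/ε₁+1/ε₂−1) with denominator 1.754.
With shield the two gaps are in series; the resistances add: (1/ε₁+1/ε_s−1)+(1/ε_s+1/ε₂−1) = 2.205+1.625 = 3.831.
Heat-flux ratio q₀/q = 3.831/1.754.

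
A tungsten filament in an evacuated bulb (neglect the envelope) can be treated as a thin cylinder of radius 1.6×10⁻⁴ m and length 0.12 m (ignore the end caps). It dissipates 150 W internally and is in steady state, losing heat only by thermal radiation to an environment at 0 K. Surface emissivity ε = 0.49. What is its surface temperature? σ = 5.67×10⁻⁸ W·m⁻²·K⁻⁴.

Steady state: internal power = radiated power, P = εσA T⁴.
Radiating area A = 2πrL = 1.206×10⁻⁴ m².
T⁴ = P/(εσA) = 150/(0.49·5.67×10⁻⁸·1.206×10⁻⁴) = 4.475×10¹³ K⁴.
T = (4.475×10¹³)^(1/4).

T ≈ 2590 K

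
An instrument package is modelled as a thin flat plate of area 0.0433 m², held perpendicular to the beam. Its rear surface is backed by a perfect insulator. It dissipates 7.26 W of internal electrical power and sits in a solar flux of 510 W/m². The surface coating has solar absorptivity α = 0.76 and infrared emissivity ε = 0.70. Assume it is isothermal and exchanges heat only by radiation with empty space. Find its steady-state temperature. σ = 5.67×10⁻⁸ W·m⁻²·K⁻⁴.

T ≈ 344 K

At steady state, absorbed solar power + internal power = radiated power.
Absorbed: α·S·A_cross = 0.76·510·0.04330 = 16.78 W (cross-section A).
Total input = 16.78 + 7.26 = 24.04 W.
Radiated: εσ·A_surf·T⁴ with A_surf = A = 0.04330 m².
T⁴ = 24.04/(0.70·5.67×10⁻⁸·0.04330) = 1.399×10¹⁰ K⁴.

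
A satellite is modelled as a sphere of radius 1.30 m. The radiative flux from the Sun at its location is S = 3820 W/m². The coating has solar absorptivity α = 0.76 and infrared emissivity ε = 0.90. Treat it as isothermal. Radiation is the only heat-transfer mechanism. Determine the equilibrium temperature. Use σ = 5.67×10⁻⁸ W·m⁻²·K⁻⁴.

T ≈ 345 K

At equilibrium, absorbed power = emitted power.
Absorbing cross-section = πr² = 5.309 m²; emitting surface = 4πr² = 21.24 m² (ratio 4).
αS·A_cross = εσ·A_surf·T⁴  ⇒  T⁴ = αS/(ε·4σ).
T⁴ = 0.760·3820/(0.90·4·5.67×10⁻⁸) = 1.422×10¹⁰ K⁴.
T = (1.422×10¹⁰)^(1/4).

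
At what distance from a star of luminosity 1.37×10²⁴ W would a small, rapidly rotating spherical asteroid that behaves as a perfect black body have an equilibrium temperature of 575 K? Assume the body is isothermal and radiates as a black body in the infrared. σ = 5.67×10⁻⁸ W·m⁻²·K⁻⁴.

d ≈ 2.10×10⁹ m

For an isothermal black-emitting sphere, (1−a)S·πr² = σ·4πr²·T⁴ ⇒ S = 4σT⁴/(1−a).
S = 4·5.67×10⁻⁸·(575)⁴/1.00 = 24790 W/m².
Flux falls as S = L/(4πd²), so d = √(L/(4πS)) = √(1.37×10²⁴/(4π·24790)).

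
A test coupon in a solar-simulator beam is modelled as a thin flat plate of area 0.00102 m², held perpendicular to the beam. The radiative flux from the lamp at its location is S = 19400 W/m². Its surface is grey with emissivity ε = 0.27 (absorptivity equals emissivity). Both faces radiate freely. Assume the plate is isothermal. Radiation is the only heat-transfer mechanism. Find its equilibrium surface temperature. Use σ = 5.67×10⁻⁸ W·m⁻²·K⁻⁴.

T ≈ 643 K

At equilibrium, absorbed power = emitted power.
Absorbing cross-section = A = 0.001020 m²; emitting surface = 2A = 0.002040 m² (ratio 2).
εS·A_cross = εσ·A_surf·T⁴  ⇒  T⁴ = S/(2σ)   (ε cancels).
T⁴ = 19400/(2·5.67×10⁻⁸) = 1.711×10¹¹ K⁴.
T = (1.711×10¹¹)^(1/4).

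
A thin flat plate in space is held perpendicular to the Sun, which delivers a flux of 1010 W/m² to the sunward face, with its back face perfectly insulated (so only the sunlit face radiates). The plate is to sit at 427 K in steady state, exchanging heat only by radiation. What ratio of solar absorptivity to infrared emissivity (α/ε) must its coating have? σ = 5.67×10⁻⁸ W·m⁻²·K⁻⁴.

α/ε ≈ 1.87

Balance: αS·A = εσ·1A·T⁴ ⇒ α/ε = σT⁴/S.
α/ε = 5.67×10⁻⁸·(427)⁴/1010 = 5.67×10⁻⁸·3.324×10¹⁰/1010.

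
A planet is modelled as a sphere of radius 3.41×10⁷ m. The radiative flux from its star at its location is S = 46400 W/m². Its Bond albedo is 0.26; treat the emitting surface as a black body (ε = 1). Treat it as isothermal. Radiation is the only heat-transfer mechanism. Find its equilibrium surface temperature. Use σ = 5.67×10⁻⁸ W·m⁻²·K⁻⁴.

T ≈ 624 K

At equilibrium, absorbed power = emitted power.
Absorbing cross-section = πr² = 3.653×10¹⁵ m²; emitting surface = 4πr² = 1.461×10¹⁶ m² (ratio 4).
(1−a)S·A_cross = εσ·A_surf·T⁴  ⇒  T⁴ = (1−a)S/(4σ).
T⁴ = 0.740·46400/(4·5.67×10⁻⁸) = 1.514×10¹¹ K⁴.
T = (1.514×10¹¹)^(1/4).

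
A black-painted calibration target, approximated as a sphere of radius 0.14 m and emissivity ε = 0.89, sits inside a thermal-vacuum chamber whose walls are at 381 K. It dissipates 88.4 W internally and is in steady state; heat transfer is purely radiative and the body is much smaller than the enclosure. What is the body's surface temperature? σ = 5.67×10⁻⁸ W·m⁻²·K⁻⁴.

For a small grey body in a large enclosure, net radiated power = εσA(T⁴ − T_w⁴).
Steady state: P = εσA(T⁴ − T_w⁴) with A = 4πr² = 0.2463 m².
T⁴ = P/(εσA) + T_w⁴ = 88.4/(0.89·5.67×10⁻⁸·0.2463) + (381)⁴
    = 7.112×10⁹ + 2.107×10¹⁰ = 2.818×10¹⁰ K⁴.

T ≈ 410 K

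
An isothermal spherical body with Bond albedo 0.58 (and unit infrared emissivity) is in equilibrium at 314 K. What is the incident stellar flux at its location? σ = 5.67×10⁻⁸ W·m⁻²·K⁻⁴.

S ≈ 5250 W/m²

(1−a)S·πr² = σ·4πr²·T⁴ ⇒ S = 4σT⁴/(1−a).
S = 4·5.67×10⁻⁸·9.721×10⁹/0.420.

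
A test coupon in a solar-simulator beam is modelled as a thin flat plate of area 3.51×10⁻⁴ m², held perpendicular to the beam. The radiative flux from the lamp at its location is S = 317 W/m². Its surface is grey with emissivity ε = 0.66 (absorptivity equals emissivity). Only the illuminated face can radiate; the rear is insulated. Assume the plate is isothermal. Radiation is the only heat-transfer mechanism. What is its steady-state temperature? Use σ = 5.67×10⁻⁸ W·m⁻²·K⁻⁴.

At equilibrium, absorbed power = emitted power.
Absorbing cross-section = A = 3.510×10⁻⁴ m²; emitting surface = A = 3.510×10⁻⁴ m² (ratio 1).
εS·A_cross = εσ·A_surf·T⁴  ⇒  T⁴ = S/(1σ)   (ε cancels).
T⁴ = 317/(1·5.67×10⁻⁸) = 5.591×10⁹ K⁴.
T = (5.591×10⁹)^(1/4).

T ≈ 273 K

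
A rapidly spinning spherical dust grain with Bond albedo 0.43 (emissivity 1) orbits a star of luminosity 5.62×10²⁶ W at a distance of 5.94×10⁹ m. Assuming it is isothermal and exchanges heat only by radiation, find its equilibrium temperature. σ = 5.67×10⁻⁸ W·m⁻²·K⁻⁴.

T ≈ 1340 K

First find the stellar flux at distance d: S = L/(4πd²) = 5.62×10²⁶/(4π·(5.94×10⁹)²) = 1.268×10⁶ W/m².
For an isothermal sphere, absorbed (1−a)S·πr² = emitted σ·4πr²·T⁴, so T⁴ = (1−a)S/(4σ).
T⁴ = 0.570·1.268×10⁶/(4·5.67×10⁻⁸) = 3.186×10¹² K⁴.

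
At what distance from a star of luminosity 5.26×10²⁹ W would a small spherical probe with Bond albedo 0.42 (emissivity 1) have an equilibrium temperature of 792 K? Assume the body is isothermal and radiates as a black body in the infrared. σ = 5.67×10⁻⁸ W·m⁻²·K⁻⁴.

For an isothermal black-emitting sphere, (1−a)S·πr² = σ·4πr²·T⁴ ⇒ S = 4σT⁴/(1−a).
S = 4·5.67×10⁻⁸·(792)⁴/0.580 = 1.539×10⁵ W/m².
Flux falls as S = L/(4πd²), so d = √(L/(4πS)) = √(5.26×10²⁹/(4π·1.539×10⁵)).

d ≈ 5.22×10¹¹ m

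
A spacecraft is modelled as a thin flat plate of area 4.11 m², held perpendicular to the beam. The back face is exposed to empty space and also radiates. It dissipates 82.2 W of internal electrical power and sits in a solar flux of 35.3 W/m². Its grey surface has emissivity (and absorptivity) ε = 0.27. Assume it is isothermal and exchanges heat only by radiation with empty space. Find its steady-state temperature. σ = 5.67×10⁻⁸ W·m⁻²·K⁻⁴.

At steady state, absorbed solar power + internal power = radiated power.
Absorbed: α·S·A_cross = 0.27·35.3·4.110 = 39.17 W (cross-section A).
Total input = 39.17 + 82.2 = 121.4 W.
Radiated: εσ·A_surf·T⁴ with A_surf = 2A = 8.220 m².
T⁴ = 121.4/(0.27·5.67×10⁻⁸·8.220) = 9.645×10⁸ K⁴.

T ≈ 176 K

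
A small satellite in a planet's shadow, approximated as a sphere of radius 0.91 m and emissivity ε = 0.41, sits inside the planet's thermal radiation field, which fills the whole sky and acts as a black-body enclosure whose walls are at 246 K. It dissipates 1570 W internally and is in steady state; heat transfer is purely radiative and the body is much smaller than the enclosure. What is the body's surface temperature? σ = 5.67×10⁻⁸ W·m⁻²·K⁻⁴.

T ≈ 317 K

For a small grey body in a large enclosure, net radiated power = εσA(T⁴ − T_w⁴).
Steady state: P = εσA(T⁴ − T_w⁴) with A = 4πr² = 10.41 m².
T⁴ = P/(εσA) + T_w⁴ = 1570/(0.41·5.67×10⁻⁸·10.41) + (246)⁴
    = 6.490×10⁹ + 3.662×10⁹ = 1.015×10¹⁰ K⁴.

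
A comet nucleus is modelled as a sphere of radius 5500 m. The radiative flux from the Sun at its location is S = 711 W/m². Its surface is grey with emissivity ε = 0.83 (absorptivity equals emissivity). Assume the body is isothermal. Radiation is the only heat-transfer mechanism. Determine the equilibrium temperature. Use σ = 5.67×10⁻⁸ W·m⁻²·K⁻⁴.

At equilibrium, absorbed power = emitted power.
Absorbing cross-section = πr² = 9.503×10⁷ m²; emitting surface = 4πr² = 3.801×10⁸ m² (ratio 4).
εS·A_cross = εσ·A_surf·T⁴  ⇒  T⁴ = S/(4σ)   (ε cancels).
T⁴ = 711/(4·5.67×10⁻⁸) = 3.135×10⁹ K⁴.
T = (3.135×10⁹)^(1/4).

T ≈ 237 K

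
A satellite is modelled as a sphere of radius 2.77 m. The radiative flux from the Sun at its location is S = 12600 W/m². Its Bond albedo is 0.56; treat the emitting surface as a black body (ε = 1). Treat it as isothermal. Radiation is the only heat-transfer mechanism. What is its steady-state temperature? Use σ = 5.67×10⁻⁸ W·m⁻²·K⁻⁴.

T ≈ 395 K

At equilibrium, absorbed power = emitted power.
Absorbing cross-section = πr² = 24.11 m²; emitting surface = 4πr² = 96.42 m² (ratio 4).
(1−a)S·A_cross = εσ·A_surf·T⁴  ⇒  T⁴ = (1−a)S/(4σ).
T⁴ = 0.440·12600/(4·5.67×10⁻⁸) = 2.444×10¹⁰ K⁴.
T = (2.444×10¹⁰)^(1/4).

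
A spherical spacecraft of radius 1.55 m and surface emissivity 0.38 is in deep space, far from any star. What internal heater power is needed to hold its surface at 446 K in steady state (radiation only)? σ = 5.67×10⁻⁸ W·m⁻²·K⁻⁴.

P ≈ 25700 W

P = εσ·4πr²·T⁴.
4πr² = 30.19 m²; T⁴ = 3.957×10¹⁰ K⁴.
P = 0.38·5.67×10⁻⁸·30.19·3.957×10¹⁰.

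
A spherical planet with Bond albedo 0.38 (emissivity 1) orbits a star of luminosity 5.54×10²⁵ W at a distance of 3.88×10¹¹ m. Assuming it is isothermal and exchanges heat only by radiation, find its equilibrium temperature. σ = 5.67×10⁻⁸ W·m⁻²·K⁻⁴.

First find the stellar flux at distance d: S = L/(4πd²) = 5.54×10²⁵/(4π·(3.88×10¹¹)²) = 29.28 W/m².
For an isothermal sphere, absorbed (1−a)S·πr² = emitted σ·4πr²·T⁴, so T⁴ = (1−a)S/(4σ).
T⁴ = 0.620·29.28/(4·5.67×10⁻⁸) = 8.005×10⁷ K⁴.

T ≈ 94.6 K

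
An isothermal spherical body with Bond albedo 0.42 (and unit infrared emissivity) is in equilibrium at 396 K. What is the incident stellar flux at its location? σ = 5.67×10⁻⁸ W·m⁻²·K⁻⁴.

(1−a)S·πr² = σ·4πr²·T⁴ ⇒ S = 4σT⁴/(1−a).
S = 4·5.67×10⁻⁸·2.459×10¹⁰/0.580.

S ≈ 9620 W/m²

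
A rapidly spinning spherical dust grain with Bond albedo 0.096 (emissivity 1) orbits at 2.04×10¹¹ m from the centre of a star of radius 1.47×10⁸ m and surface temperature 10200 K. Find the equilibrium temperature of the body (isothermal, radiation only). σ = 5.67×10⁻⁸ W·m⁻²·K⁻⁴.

The star's surface emits σT_*⁴; at distance d the flux is S = σT_*⁴(R_*/d)².
S = 5.67×10⁻⁸·(10200)⁴·(1.47×10⁸/2.04×10¹¹)² = 318.7 W/m².
For an isothermal sphere T⁴ = (1−a)S/(4σ) = 1.270×10⁹ K⁴.

T ≈ 189 K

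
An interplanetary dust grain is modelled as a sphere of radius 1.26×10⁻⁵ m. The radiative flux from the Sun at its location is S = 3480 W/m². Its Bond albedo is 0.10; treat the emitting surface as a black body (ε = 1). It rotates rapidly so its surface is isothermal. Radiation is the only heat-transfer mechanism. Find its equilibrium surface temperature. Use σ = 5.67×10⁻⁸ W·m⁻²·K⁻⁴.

T ≈ 343 K

At equilibrium, absorbed power = emitted power.
Absorbing cross-section = πr² = 4.988×10⁻¹⁰ m²; emitting surface = 4πr² = 1.995×10⁻⁹ m² (ratio 4).
(1−a)S·A_cross = εσ·A_surf·T⁴  ⇒  T⁴ = (1−a)S/(4σ).
T⁴ = 0.900·3480/(4·5.67×10⁻⁸) = 1.381×10¹⁰ K⁴.
T = (1.381×10¹⁰)^(1/4).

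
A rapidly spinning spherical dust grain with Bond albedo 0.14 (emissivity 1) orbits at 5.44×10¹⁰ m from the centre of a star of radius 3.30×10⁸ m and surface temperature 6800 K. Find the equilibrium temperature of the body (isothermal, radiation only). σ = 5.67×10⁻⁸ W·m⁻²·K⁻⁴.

T ≈ 361 K

The star's surface emits σT_*⁴; at distance d the flux is S = σT_*⁴(R_*/d)².
S = 5.67×10⁻⁸·(6800)⁴·(3.30×10⁸/5.44×10¹⁰)² = 4461 W/m².
For an isothermal sphere T⁴ = (1−a)S/(4σ) = 1.692×10¹⁰ K⁴.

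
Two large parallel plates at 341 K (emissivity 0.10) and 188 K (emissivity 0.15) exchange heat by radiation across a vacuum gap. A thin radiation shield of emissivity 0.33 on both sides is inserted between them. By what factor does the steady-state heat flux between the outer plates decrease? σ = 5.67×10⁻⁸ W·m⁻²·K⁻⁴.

factor ≈ 1.32

Without shield: q₀ = σΔ(T⁴)/(1/ε₁+1/ε₂−1) with denominator 15.67.
With shield the two gaps are in series; the resistances add: (1/ε₁+1/ε_s−1)+(1/ε_s+1/ε₂−1) = 12.03+8.697 = 20.73.
Heat-flux ratio q₀/q = 20.73/15.67.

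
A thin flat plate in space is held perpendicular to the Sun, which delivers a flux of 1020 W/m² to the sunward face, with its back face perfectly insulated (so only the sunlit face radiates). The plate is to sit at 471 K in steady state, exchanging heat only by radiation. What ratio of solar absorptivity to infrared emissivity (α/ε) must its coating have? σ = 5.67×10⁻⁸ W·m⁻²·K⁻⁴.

α/ε ≈ 2.74

Balance: αS·A = εσ·1A·T⁴ ⇒ α/ε = σT⁴/S.
α/ε = 5.67×10⁻⁸·(471)⁴/1020 = 5.67×10⁻⁸·4.921×10¹⁰/1020.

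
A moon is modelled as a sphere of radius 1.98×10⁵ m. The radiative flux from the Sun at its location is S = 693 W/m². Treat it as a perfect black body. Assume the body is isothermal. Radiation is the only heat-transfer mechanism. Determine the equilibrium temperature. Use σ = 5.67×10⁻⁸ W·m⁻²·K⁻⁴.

At equilibrium, absorbed power = emitted power.
Absorbing cross-section = πr² = 1.232×10¹¹ m²; emitting surface = 4πr² = 4.927×10¹¹ m² (ratio 4).
S·A_cross = εσ·A_surf·T⁴  ⇒  T⁴ = S/(4σ).
T⁴ = 1.00·693/(4·5.67×10⁻⁸) = 3.056×10⁹ K⁴.
T = (3.056×10⁹)^(1/4).

T ≈ 235 K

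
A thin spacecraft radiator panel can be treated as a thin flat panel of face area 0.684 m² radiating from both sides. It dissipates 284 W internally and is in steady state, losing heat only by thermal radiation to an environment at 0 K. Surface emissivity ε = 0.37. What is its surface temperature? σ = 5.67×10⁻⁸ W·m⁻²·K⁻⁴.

Steady state: internal power = radiated power, P = εσA T⁴.
Radiating area A = 2·0.684 = 1.368 m².
T⁴ = P/(εσA) = 284/(0.37·5.67×10⁻⁸·1.368) = 9.896×10⁹ K⁴.
T = (9.896×10⁹)^(1/4).

T ≈ 315 K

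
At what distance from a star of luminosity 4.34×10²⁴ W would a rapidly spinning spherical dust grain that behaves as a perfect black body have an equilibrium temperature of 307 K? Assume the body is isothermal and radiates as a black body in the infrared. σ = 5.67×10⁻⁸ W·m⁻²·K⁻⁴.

For an isothermal black-emitting sphere, (1−a)S·πr² = σ·4πr²·T⁴ ⇒ S = 4σT⁴/(1−a).
S = 4·5.67×10⁻⁸·(307)⁴/1.00 = 2015 W/m².
Flux falls as S = L/(4πd²), so d = √(L/(4πS)) = √(4.34×10²⁴/(4π·2015)).

d ≈ 1.31×10¹⁰ m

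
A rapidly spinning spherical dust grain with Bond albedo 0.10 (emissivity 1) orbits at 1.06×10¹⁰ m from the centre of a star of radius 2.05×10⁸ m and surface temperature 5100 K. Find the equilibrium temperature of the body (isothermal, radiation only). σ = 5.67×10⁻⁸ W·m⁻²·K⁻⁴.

The star's surface emits σT_*⁴; at distance d the flux is S = σT_*⁴(R_*/d)².
S = 5.67×10⁻⁸·(5100)⁴·(2.05×10⁸/1.06×10¹⁰)² = 14350 W/m².
For an isothermal sphere T⁴ = (1−a)S/(4σ) = 5.693×10¹⁰ K⁴.

T ≈ 488 K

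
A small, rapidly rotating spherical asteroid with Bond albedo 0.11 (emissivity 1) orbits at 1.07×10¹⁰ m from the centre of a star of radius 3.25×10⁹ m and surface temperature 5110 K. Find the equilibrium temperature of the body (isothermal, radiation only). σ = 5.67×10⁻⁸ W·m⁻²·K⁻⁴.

The star's surface emits σT_*⁴; at distance d the flux is S = σT_*⁴(R_*/d)².
S = 5.67×10⁻⁸·(5110)⁴·(3.25×10⁹/1.07×10¹⁰)² = 3.567×10⁶ W/m².
For an isothermal sphere T⁴ = (1−a)S/(4σ) = 1.400×10¹³ K⁴.

T ≈ 1930 K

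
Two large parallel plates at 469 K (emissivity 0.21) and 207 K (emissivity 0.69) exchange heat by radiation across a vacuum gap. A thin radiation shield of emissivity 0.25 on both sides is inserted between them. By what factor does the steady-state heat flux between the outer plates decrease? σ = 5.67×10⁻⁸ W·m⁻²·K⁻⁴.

Without shield: q₀ = σΔ(T⁴)/(1/ε₁+1/ε₂−1) with denominator 5.211.
With shield the two gaps are in series; the resistances add: (1/ε₁+1/ε_s−1)+(1/ε_s+1/ε₂−1) = 7.762+4.449 = 12.21.
Heat-flux ratio q₀/q = 12.21/5.211.

factor ≈ 2.34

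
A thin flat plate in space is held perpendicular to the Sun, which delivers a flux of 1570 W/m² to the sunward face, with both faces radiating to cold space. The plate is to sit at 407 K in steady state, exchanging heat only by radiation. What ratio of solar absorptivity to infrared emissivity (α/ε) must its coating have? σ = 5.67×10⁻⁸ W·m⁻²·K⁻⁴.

α/ε ≈ 1.98

Balance: αS·A = εσ·2A·T⁴ ⇒ α/ε = 2σT⁴/S.
α/ε = 2·5.67×10⁻⁸·(407)⁴/1570 = 2·5.67×10⁻⁸·2.744×10¹⁰/1570.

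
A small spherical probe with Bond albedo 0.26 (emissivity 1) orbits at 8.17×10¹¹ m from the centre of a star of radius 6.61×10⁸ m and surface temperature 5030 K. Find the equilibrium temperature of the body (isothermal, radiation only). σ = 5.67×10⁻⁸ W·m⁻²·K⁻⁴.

The star's surface emits σT_*⁴; at distance d the flux is S = σT_*⁴(R_*/d)².
S = 5.67×10⁻⁸·(5030)⁴·(6.61×10⁸/8.17×10¹¹)² = 23.76 W/m².
For an isothermal sphere T⁴ = (1−a)S/(4σ) = 7.752×10⁷ K⁴.

T ≈ 93.8 K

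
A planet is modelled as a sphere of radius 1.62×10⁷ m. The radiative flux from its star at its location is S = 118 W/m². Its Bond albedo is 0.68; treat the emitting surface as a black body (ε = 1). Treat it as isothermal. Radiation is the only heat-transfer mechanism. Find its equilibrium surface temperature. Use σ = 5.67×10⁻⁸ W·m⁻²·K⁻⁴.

At equilibrium, absorbed power = emitted power.
Absorbing cross-section = πr² = 8.245×10¹⁴ m²; emitting surface = 4πr² = 3.298×10¹⁵ m² (ratio 4).
(1−a)S·A_cross = εσ·A_surf·T⁴  ⇒  T⁴ = (1−a)S/(4σ).
T⁴ = 0.320·118/(4·5.67×10⁻⁸) = 1.665×10⁸ K⁴.
T = (1.665×10⁸)^(1/4).

T ≈ 114 K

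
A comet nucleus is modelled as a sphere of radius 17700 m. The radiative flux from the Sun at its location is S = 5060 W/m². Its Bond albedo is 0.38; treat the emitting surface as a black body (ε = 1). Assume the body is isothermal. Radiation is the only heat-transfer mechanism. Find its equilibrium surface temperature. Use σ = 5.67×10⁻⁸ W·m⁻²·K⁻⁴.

T ≈ 343 K

At equilibrium, absorbed power = emitted power.
Absorbing cross-section = πr² = 9.842×10⁸ m²; emitting surface = 4πr² = 3.937×10⁹ m² (ratio 4).
(1−a)S·A_cross = εσ·A_surf·T⁴  ⇒  T⁴ = (1−a)S/(4σ).
T⁴ = 0.620·5060/(4·5.67×10⁻⁸) = 1.383×10¹⁰ K⁴.
T = (1.383×10¹⁰)^(1/4).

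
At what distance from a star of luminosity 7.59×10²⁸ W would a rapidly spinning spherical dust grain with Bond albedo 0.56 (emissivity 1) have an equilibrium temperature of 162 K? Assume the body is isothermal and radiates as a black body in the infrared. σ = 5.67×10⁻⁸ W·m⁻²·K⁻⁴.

For an isothermal black-emitting sphere, (1−a)S·πr² = σ·4πr²·T⁴ ⇒ S = 4σT⁴/(1−a).
S = 4·5.67×10⁻⁸·(162)⁴/0.440 = 355.0 W/m².
Flux falls as S = L/(4πd²), so d = √(L/(4πS)) = √(7.59×10²⁸/(4π·355.0)).

d ≈ 4.12×10¹² m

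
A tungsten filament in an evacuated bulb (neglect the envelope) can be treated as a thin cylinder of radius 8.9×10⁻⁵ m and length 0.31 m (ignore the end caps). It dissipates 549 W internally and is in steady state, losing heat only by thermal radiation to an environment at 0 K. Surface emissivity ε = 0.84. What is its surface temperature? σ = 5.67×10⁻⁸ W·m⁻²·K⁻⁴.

T ≈ 2860 K

Steady state: internal power = radiated power, P = εσA T⁴.
Radiating area A = 2πrL = 1.734×10⁻⁴ m².
T⁴ = P/(εσA) = 549/(0.84·5.67×10⁻⁸·1.734×10⁻⁴) = 6.649×10¹³ K⁴.
T = (6.649×10¹³)^(1/4).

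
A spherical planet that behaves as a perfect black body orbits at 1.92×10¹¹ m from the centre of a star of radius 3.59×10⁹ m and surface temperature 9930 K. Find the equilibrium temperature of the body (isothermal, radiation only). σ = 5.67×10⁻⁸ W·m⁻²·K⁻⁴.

T ≈ 960 K

The star's surface emits σT_*⁴; at distance d the flux is S = σT_*⁴(R_*/d)².
S = 5.67×10⁻⁸·(9930)⁴·(3.59×10⁹/1.92×10¹¹)² = 1.927×10⁵ W/m².
For an isothermal sphere T⁴ = (1−a)S/(4σ) = 8.498×10¹¹ K⁴.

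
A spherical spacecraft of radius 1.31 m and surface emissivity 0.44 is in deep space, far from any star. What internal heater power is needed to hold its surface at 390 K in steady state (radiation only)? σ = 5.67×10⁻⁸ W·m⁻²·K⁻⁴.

P ≈ 12400 W

P = εσ·4πr²·T⁴.
4πr² = 21.57 m²; T⁴ = 2.313×10¹⁰ K⁴.
P = 0.44·5.67×10⁻⁸·21.57·2.313×10¹⁰.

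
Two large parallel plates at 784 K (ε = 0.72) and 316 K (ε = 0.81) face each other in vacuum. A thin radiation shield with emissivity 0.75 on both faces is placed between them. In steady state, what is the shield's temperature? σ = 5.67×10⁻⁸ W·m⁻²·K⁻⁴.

In steady state the net flux on the hot side equals that on the cold side.
σ(T₁⁴−T_s⁴)/D₁ = σ(T_s⁴−T₂⁴)/D₂, with D₁ = 1/ε₁+1/ε_s−1 = 1.722, D₂ = 1/ε_s+1/ε₂−1 = 1.568.
Solve for T_s⁴: T_s⁴ = (D₂·T₁⁴ + D₁·T₂⁴)/(D₁+D₂) = 1.853×10¹¹ K⁴.

T_s ≈ 656 K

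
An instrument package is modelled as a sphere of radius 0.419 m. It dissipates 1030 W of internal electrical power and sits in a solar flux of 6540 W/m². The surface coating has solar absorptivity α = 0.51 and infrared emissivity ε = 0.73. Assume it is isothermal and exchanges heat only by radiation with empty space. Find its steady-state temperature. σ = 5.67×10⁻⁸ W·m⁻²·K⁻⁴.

At steady state, absorbed solar power + internal power = radiated power.
Absorbed: α·S·A_cross = 0.51·6540·0.5515 = 1840 W (cross-section πr²).
Total input = 1840 + 1030 = 2870 W.
Radiated: εσ·A_surf·T⁴ with A_surf = 4πr² = 2.206 m².
T⁴ = 2870/(0.73·5.67×10⁻⁸·2.206) = 3.143×10¹⁰ K⁴.

T ≈ 421 K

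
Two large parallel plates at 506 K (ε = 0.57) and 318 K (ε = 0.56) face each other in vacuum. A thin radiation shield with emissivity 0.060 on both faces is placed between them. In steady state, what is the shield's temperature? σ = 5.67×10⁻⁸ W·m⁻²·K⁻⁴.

In steady state the net flux on the hot side equals that on the cold side.
σ(T₁⁴−T_s⁴)/D₁ = σ(T_s⁴−T₂⁴)/D₂, with D₁ = 1/ε₁+1/ε_s−1 = 17.42, D₂ = 1/ε_s+1/ε₂−1 = 17.45.
Solve for T_s⁴: T_s⁴ = (D₂·T₁⁴ + D₁·T₂⁴)/(D₁+D₂) = 3.792×10¹⁰ K⁴.

T_s ≈ 441 K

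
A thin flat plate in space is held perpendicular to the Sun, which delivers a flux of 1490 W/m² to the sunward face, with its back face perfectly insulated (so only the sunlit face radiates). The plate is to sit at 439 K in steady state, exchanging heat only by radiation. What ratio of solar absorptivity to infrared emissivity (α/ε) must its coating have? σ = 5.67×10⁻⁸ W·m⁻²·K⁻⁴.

Balance: αS·A = εσ·1A·T⁴ ⇒ α/ε = σT⁴/S.
α/ε = 5.67×10⁻⁸·(439)⁴/1490 = 5.67×10⁻⁸·3.714×10¹⁰/1490.

α/ε ≈ 1.41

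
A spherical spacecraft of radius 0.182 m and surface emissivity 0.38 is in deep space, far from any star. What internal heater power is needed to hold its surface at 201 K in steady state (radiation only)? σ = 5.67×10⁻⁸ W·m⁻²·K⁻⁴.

P = εσ·4πr²·T⁴.
4πr² = 0.4162 m²; T⁴ = 1.632×10⁹ K⁴.
P = 0.38·5.67×10⁻⁸·0.4162·1.632×10⁹.

P ≈ 14.6 W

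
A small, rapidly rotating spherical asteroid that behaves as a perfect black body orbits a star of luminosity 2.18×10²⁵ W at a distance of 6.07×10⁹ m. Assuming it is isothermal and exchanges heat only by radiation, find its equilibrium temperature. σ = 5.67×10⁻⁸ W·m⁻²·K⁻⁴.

First find the stellar flux at distance d: S = L/(4πd²) = 2.18×10²⁵/(4π·(6.07×10⁹)²) = 47080 W/m².
For an isothermal sphere, absorbed (1−a)S·πr² = emitted σ·4πr²·T⁴, so T⁴ = (1−a)S/(4σ).
T⁴ = 1.00·47080/(4·5.67×10⁻⁸) = 2.076×10¹¹ K⁴.

T ≈ 675 K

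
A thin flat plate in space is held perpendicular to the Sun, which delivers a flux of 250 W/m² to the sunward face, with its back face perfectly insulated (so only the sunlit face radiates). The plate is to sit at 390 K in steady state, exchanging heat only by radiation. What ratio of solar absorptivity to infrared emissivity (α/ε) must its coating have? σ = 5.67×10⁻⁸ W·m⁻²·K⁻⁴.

Balance: αS·A = εσ·1A·T⁴ ⇒ α/ε = σT⁴/S.
α/ε = 5.67×10⁻⁸·(390)⁴/250 = 5.67×10⁻⁸·2.313×10¹⁰/250.

α/ε ≈ 5.25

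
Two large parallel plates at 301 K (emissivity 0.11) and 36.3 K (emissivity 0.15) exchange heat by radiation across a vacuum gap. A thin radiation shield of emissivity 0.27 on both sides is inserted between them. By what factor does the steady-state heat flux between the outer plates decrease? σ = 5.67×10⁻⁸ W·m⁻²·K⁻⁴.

factor ≈ 1.43

Without shield: q₀ = σΔ(T⁴)/(1/ε₁+1/ε₂−1) with denominator 14.76.
With shield the two gaps are in series; the resistances add: (1/ε₁+1/ε_s−1)+(1/ε_s+1/ε₂−1) = 11.79+9.370 = 21.16.
Heat-flux ratio q₀/q = 21.16/14.76.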